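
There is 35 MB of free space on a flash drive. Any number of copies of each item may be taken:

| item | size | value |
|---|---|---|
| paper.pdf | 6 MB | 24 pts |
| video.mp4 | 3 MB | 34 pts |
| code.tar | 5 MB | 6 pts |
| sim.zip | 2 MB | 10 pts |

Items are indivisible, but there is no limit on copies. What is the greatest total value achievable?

384 pts

Best value-per-unit is video.mp4 at 34/3; filling with it alone gives 11×34 = 374.
Optimal mix: 11×video.mp4 + 1×sim.zip → size 35, value 384.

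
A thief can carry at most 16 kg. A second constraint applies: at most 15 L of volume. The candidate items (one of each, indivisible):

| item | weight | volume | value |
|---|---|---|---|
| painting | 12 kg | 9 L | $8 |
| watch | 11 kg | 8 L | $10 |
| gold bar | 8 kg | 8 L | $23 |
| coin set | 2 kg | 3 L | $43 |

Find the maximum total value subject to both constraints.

$66

Feasible sets respecting both limits:
- gold bar+coin set: weight 10, volume 11, value 66
- watch+coin set: weight 13, volume 11, value 53
- painting+coin set: weight 14, volume 12, value 51
Best: $66.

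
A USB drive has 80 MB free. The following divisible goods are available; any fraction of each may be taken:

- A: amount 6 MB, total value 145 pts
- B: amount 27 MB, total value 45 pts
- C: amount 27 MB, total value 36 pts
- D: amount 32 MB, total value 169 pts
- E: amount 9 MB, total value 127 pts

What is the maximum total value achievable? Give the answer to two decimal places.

494.00

Take in order of value per unit:
- A (145/6 per unit): all 6 → value 145, running total 145.00
- E (127/9 per unit): all 9 → value 127, running total 272.00
- D (169/32 per unit): all 32 → value 169, running total 441.00
- B (45/27 per unit): all 27 → value 45, running total 486.00
- C (36/27 per unit): 6 of 27 → value 6×36/27 = 8.0000, running total 494.00
Total 494.00.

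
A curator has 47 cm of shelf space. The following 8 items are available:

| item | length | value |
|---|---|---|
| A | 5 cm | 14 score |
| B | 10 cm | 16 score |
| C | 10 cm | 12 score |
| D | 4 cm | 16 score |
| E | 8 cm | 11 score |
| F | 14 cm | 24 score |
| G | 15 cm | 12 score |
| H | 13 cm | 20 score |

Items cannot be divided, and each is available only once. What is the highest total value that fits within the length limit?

90 score

Check high-value combinations within 47 cm:
- A+B+D+F+H: length 5+10+4+14+13=46, value 14+16+16+24+20=90
- A+C+D+F+H: length 5+10+4+14+13=46, value 14+12+16+24+20=86
- A+D+E+F+H: length 5+4+8+14+13=44, value 14+16+11+24+20=85
Best: 90 score.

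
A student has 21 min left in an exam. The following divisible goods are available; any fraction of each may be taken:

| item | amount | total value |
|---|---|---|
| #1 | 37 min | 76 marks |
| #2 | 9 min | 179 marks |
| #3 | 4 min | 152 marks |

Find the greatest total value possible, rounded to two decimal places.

347.43

Take in order of value per unit:
- #3 (152/4 per unit): all 4 → value 152, running total 152.00
- #2 (179/9 per unit): all 9 → value 179, running total 331.00
- #1 (76/37 per unit): 8 of 37 → value 8×76/37 = 16.4324, running total 347.43
Total 347.43.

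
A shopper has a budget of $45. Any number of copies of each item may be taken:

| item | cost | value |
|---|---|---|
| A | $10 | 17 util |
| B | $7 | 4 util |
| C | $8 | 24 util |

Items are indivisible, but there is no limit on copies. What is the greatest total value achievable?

120 util

Best value-per-unit is C at 24/8, and filling with it alone uses cost 5×8=40. No mix of the others beats 5×24 = 120.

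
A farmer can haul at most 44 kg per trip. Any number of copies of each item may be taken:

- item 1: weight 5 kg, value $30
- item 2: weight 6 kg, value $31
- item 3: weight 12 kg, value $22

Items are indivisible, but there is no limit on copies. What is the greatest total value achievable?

Best value-per-unit is item 1 at 30/5; filling with it alone gives 8×30 = 240.
Optimal mix: 4×item 1 + 4×item 2 → weight 44, value 244.

$244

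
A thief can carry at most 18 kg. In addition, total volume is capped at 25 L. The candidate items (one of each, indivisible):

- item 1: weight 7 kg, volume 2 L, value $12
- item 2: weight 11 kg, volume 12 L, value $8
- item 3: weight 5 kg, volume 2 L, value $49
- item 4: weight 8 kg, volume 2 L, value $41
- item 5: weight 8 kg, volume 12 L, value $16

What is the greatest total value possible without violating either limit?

$90

Feasible sets respecting both limits:
- item 3+item 4: weight 13, volume 4, value 90
- item 3+item 5: weight 13, volume 14, value 65
- item 1+item 3: weight 12, volume 4, value 61
Best: $90.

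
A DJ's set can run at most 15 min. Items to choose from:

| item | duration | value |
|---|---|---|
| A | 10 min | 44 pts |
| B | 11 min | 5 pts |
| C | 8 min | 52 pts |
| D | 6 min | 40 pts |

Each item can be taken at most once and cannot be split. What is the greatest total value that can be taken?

Check high-value combinations within 15 min:
- C+D: duration 8+6=14, value 52+40=92
- C: duration 8, value 52
- A: duration 10, value 44
- D: duration 6, value 40
- B: duration 11, value 5
Best: 92 pts.

92 pts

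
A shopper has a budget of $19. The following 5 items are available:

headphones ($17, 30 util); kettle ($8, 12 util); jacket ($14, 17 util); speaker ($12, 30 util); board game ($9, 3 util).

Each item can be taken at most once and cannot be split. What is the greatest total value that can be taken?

30 util

Check high-value combinations within $19:
- speaker: cost 12, value 30
- headphones: cost 17, value 30
- jacket: cost 14, value 17
- kettle+board game: cost 8+9=17, value 12+3=15
- kettle: cost 8, value 12
Best: 30 util.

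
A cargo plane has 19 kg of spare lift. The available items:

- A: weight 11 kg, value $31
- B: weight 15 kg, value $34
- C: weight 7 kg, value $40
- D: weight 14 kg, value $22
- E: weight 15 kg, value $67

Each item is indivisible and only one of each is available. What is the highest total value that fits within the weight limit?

Check high-value combinations within 19 kg:
- A+C: weight 11+7=18, value 31+40=71
- E: weight 15, value 67
- C: weight 7, value 40
- B: weight 15, value 34
Best: $71.

$71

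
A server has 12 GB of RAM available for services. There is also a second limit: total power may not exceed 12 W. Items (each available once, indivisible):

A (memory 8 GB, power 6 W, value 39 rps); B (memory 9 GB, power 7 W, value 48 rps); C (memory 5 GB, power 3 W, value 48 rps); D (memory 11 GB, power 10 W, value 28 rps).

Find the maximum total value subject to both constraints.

48 rps

Feasible sets respecting both limits:
- B: memory 9, power 7, value 48
- C: memory 5, power 3, value 48
- A: memory 8, power 6, value 39
Best: 48 rps.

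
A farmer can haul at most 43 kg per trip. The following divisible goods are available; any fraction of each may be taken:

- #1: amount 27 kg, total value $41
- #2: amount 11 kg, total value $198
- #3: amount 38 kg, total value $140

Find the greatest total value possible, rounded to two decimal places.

315.89

Take in order of value per unit:
- #2 (198/11 per unit): all 11 → value 198, running total 198.00
- #3 (140/38 per unit): 32 of 38 → value 32×140/38 = 117.8947, running total 315.89
Total 315.89.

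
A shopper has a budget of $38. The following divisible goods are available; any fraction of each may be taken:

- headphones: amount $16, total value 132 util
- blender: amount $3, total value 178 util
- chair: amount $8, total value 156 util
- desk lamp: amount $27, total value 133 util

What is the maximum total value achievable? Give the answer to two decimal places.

Take in order of value per unit:
- blender (178/3 per unit): all 3 → value 178, running total 178.00
- chair (156/8 per unit): all 8 → value 156, running total 334.00
- headphones (132/16 per unit): all 16 → value 132, running total 466.00
- desk lamp (133/27 per unit): 11 of 27 → value 11×133/27 = 54.1852, running total 520.19
Total 520.19.

520.19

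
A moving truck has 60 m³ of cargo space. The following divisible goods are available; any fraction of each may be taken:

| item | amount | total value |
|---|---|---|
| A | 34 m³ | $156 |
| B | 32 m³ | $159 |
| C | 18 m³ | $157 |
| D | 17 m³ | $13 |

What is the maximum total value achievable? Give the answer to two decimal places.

361.88

Take in order of value per unit:
- C (157/18 per unit): all 18 → value 157, running total 157.00
- B (159/32 per unit): all 32 → value 159, running total 316.00
- A (156/34 per unit): 10 of 34 → value 10×156/34 = 45.8824, running total 361.88
Total 361.88.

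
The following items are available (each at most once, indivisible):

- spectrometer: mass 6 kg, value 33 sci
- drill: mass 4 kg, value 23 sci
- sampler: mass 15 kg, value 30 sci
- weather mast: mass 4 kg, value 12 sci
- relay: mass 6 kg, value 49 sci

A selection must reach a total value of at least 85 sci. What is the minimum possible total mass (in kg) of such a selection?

Subsets with value ≥ 85, sorted by total mass:
- spectrometer+drill+relay: mass 16, value 105
- spectrometer+weather mast+relay: mass 16, value 94
Minimum mass: 16 kg.

16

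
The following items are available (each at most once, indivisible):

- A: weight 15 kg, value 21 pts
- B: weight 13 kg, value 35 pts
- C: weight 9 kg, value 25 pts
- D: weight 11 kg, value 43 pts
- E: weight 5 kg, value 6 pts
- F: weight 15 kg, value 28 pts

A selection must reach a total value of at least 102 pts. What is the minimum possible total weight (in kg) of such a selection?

Subsets with value ≥ 102, sorted by total weight:
- B+C+D: weight 33, value 103
- B+C+D+E: weight 38, value 109
Minimum weight: 33 kg.

33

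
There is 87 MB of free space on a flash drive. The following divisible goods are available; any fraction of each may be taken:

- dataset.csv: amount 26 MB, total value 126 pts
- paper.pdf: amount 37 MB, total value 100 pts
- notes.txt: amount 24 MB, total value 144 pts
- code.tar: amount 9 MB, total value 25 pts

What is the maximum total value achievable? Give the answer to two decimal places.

370.68

Take in order of value per unit:
- notes.txt (144/24 per unit): all 24 → value 144, running total 144.00
- dataset.csv (126/26 per unit): all 26 → value 126, running total 270.00
- code.tar (25/9 per unit): all 9 → value 25, running total 295.00
- paper.pdf (100/37 per unit): 28 of 37 → value 28×100/37 = 75.6757, running total 370.68
Total 370.68.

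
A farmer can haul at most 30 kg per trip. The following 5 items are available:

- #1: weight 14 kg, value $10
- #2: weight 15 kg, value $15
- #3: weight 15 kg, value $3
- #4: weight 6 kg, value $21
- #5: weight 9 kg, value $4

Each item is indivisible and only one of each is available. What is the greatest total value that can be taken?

$40

Check high-value combinations within 30 kg:
- #2+#4+#5: weight 15+6+9=30, value 15+21+4=40
- #2+#4: weight 15+6=21, value 15+21=36
- #1+#4+#5: weight 14+6+9=29, value 10+21+4=35
Best: $40.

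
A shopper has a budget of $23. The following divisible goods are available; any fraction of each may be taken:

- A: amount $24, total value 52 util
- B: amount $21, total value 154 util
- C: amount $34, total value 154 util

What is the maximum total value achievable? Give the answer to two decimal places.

163.06

Take in order of value per unit:
- B (154/21 per unit): all 21 → value 154, running total 154.00
- C (154/34 per unit): 2 of 34 → value 2×154/34 = 9.0588, running total 163.06
Total 163.06.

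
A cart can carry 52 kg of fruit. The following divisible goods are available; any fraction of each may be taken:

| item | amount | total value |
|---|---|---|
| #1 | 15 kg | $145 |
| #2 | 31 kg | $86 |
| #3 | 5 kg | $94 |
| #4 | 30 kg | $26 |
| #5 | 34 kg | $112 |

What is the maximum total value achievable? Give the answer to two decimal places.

Take in order of value per unit:
- #3 (94/5 per unit): all 5 → value 94, running total 94.00
- #1 (145/15 per unit): all 15 → value 145, running total 239.00
- #5 (112/34 per unit): 32 of 34 → value 32×112/34 = 105.4118, running total 344.41
Total 344.41.

344.41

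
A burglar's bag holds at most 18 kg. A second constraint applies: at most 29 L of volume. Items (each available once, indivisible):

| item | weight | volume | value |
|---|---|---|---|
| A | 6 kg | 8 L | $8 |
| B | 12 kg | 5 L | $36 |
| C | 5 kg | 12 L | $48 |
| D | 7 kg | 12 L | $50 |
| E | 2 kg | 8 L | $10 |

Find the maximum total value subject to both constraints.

Feasible sets respecting both limits:
- C+D: weight 12, volume 24, value 98
- B+C: weight 17, volume 17, value 84
- A+D+E: weight 15, volume 28, value 68
- A+C+E: weight 13, volume 28, value 66
Best: $98.

$98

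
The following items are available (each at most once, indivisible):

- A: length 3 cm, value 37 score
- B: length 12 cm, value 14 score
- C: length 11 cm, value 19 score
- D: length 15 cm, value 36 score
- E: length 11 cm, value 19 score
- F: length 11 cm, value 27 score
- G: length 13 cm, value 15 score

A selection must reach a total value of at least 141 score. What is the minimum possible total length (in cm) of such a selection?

63

Subsets with value ≥ 141, sorted by total length:
- A+B+C+D+E+F: length 63, value 152
- A+C+D+E+F+G: length 64, value 153
- A+B+C+D+F+G: length 65, value 148
- A+B+D+E+F+G: length 65, value 148
Minimum length: 63 cm.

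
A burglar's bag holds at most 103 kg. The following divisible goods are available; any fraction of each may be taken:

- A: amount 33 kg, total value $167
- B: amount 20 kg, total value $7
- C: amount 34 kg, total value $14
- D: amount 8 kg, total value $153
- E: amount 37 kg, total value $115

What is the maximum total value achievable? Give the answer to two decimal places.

Take in order of value per unit:
- D (153/8 per unit): all 8 → value 153, running total 153.00
- A (167/33 per unit): all 33 → value 167, running total 320.00
- E (115/37 per unit): all 37 → value 115, running total 435.00
- C (14/34 per unit): 25 of 34 → value 25×14/34 = 10.2941, running total 445.29
Total 445.29.

445.29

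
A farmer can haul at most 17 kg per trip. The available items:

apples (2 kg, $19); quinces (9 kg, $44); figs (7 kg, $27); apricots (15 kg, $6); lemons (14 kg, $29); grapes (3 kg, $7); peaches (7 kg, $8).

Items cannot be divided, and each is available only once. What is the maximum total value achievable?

$71

This is a 0/1 knapsack; check combinations near the capacity.
- quinces+figs: weight 9+7=16, value 44+27=71
- apples+quinces+grapes: weight 2+9+3=14, value 19+44+7=70
- apples+quinces: weight 2+9=11, value 19+44=63
- apples+figs+peaches: weight 2+7+7=16, value 19+27+8=54
Best: $71.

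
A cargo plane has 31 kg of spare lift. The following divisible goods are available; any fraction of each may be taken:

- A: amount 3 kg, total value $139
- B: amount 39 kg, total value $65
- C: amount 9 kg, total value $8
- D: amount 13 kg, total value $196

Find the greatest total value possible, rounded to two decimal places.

360.00

Take in order of value per unit:
- A (139/3 per unit): all 3 → value 139, running total 139.00
- D (196/13 per unit): all 13 → value 196, running total 335.00
- B (65/39 per unit): 15 of 39 → value 15×65/39 = 25.0000, running total 360.00
Total 360.00.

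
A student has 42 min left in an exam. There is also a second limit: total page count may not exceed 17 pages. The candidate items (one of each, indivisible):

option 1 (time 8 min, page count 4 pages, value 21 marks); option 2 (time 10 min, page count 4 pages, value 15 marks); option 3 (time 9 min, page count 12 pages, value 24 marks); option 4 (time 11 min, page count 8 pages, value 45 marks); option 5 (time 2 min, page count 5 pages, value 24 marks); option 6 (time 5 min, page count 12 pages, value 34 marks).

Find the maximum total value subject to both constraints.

Feasible sets respecting both limits:
- option 1+option 4+option 5: time 21, page count 17, value 90
- option 2+option 4+option 5: time 23, page count 17, value 84
- option 1+option 2+option 4: time 29, page count 16, value 81
- option 4+option 5: time 13, page count 13, value 69
Best: 90 marks.

90 marks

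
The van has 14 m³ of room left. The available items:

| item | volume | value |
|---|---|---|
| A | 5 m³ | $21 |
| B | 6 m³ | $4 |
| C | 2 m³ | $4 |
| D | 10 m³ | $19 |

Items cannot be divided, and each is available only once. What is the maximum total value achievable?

Check high-value combinations within 14 m³:
- A+B+C: volume 5+6+2=13, value 21+4+4=29
- A+C: volume 5+2=7, value 21+4=25
- A+B: volume 5+6=11, value 21+4=25
Best: $29.

$29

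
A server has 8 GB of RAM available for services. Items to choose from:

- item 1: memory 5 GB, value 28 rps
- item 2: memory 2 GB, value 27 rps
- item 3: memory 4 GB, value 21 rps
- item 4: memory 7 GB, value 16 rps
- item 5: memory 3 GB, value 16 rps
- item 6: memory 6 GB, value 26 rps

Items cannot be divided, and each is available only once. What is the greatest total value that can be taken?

Check high-value combinations within 8 GB:
- item 1+item 2: memory 5+2=7, value 28+27=55
- item 2+item 6: memory 2+6=8, value 27+26=53
- item 2+item 3: memory 2+4=6, value 27+21=48
Best: 55 rps.

55 rps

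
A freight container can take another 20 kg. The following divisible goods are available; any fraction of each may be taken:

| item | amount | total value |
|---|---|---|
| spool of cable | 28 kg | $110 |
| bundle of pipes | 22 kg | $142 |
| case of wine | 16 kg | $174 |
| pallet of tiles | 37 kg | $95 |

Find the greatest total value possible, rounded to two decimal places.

199.82

Take in order of value per unit:
- case of wine (174/16 per unit): all 16 → value 174, running total 174.00
- bundle of pipes (142/22 per unit): 4 of 22 → value 4×142/22 = 25.8182, running total 199.82
Total 199.82.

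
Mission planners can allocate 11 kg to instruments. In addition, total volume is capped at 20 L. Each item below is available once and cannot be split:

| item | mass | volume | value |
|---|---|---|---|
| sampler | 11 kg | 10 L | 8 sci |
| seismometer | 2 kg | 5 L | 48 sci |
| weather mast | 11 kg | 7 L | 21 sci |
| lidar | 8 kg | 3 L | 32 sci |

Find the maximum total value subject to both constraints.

Feasible sets respecting both limits:
- seismometer+lidar: mass 10, volume 8, value 80
- seismometer: mass 2, volume 5, value 48
- lidar: mass 8, volume 3, value 32
- weather mast: mass 11, volume 7, value 21
Best: 80 sci.

80 sci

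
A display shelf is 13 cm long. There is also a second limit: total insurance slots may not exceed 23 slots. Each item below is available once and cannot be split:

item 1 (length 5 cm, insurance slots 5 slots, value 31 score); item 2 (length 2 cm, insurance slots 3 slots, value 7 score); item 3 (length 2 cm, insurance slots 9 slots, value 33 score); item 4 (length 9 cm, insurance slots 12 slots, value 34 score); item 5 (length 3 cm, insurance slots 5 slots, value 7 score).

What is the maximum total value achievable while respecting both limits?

Feasible sets respecting both limits:
- item 1+item 2+item 3+item 5: length 12, insurance slots 22, value 78
- item 1+item 2+item 3: length 9, insurance slots 17, value 71
- item 1+item 3+item 5: length 10, insurance slots 19, value 71
- item 3+item 4: length 11, insurance slots 21, value 67
Best: 78 score.

78 score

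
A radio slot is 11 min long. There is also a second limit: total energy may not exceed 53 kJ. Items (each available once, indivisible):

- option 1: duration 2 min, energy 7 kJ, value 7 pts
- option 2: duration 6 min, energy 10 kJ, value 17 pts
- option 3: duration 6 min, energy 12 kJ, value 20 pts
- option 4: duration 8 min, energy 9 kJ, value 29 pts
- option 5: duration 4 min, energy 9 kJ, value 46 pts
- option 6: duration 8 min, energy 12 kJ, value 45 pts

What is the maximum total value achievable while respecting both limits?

Feasible sets respecting both limits:
- option 3+option 5: duration 10, energy 21, value 66
- option 2+option 5: duration 10, energy 19, value 63
- option 1+option 5: duration 6, energy 16, value 53
Best: 66 pts.

66 pts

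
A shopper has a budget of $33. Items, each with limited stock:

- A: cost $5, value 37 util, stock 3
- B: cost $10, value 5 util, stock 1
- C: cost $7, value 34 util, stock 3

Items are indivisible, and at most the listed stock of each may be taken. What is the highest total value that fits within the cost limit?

Top feasible selections:
- 3×A + 2×C: cost 29, value 179
- 2×A + 3×C: cost 31, value 176
Best: 179 util.

179 util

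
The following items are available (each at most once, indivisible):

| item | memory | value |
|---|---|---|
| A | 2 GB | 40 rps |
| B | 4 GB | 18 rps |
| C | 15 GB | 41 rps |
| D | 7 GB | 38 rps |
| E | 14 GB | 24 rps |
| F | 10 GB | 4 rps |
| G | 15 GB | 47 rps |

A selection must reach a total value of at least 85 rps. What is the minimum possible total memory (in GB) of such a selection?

13

Subsets with value ≥ 85, sorted by total memory:
- A+B+D: memory 13, value 96
- A+G: memory 17, value 87
Minimum memory: 13 GB.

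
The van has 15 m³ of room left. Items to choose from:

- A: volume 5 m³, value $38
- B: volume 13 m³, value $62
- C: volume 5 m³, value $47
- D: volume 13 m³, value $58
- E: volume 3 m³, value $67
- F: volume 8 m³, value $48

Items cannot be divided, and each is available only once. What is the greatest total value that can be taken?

Check high-value combinations within 15 m³:
- A+C+E: volume 5+5+3=13, value 38+47+67=152
- E+F: volume 3+8=11, value 67+48=115
- C+E: volume 5+3=8, value 47+67=114
- A+E: volume 5+3=8, value 38+67=105
Best: $152.

$152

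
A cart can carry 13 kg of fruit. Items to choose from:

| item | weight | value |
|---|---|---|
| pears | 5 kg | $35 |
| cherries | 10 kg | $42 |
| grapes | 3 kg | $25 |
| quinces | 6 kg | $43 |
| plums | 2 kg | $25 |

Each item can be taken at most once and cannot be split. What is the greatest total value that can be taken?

This is a 0/1 knapsack; check combinations near the capacity.
- pears+quinces+plums: weight 5+6+2=13, value 35+43+25=103
- grapes+quinces+plums: weight 3+6+2=11, value 25+43+25=93
- pears+grapes+plums: weight 5+3+2=10, value 35+25+25=85
Best: $103.

$103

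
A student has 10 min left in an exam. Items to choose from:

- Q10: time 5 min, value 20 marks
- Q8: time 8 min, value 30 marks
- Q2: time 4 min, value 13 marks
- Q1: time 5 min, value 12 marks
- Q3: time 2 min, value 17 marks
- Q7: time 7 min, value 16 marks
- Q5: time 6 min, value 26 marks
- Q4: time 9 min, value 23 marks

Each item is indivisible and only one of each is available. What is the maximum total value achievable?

47 marks

Check high-value combinations within 10 min:
- Q8+Q3: time 8+2=10, value 30+17=47
- Q3+Q5: time 2+6=8, value 17+26=43
- Q2+Q5: time 4+6=10, value 13+26=39
- Q10+Q3: time 5+2=7, value 20+17=37
Best: 47 marks.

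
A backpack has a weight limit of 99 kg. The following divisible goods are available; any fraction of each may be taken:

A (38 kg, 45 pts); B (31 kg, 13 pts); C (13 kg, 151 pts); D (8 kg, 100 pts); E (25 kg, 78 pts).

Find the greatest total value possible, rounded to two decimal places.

Take in order of value per unit:
- D (100/8 per unit): all 8 → value 100, running total 100.00
- C (151/13 per unit): all 13 → value 151, running total 251.00
- E (78/25 per unit): all 25 → value 78, running total 329.00
- A (45/38 per unit): all 38 → value 45, running total 374.00
- B (13/31 per unit): 15 of 31 → value 15×13/31 = 6.2903, running total 380.29
Total 380.29.

380.29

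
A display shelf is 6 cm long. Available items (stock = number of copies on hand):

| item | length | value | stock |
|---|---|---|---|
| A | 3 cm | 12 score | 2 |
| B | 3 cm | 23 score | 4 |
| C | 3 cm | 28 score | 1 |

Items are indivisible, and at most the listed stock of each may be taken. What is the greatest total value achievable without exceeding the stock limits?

51 score

Top feasible selections:
- 1×B + 1×C: length 6, value 51
- 2×B: length 6, value 46
- 1×A + 1×C: length 6, value 40
Best: 51 score.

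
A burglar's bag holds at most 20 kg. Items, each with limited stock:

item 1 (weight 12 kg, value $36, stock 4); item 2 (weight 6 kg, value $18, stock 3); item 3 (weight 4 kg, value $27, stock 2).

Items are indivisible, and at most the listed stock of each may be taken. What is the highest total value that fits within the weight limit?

$90

Top feasible selections:
- 2×item 2 + 2×item 3: weight 20, value 90
- 1×item 1 + 2×item 3: weight 20, value 90
Best: $90.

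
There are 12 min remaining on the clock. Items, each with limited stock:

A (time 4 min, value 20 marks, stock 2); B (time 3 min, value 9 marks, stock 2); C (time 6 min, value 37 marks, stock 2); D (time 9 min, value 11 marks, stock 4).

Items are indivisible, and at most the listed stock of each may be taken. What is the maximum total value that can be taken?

74 marks

Top feasible selections:
- 2×C: time 12, value 74
- 1×A + 1×C: time 10, value 57
- 2×B + 1×C: time 12, value 55
- 2×A + 1×B: time 11, value 49
Best: 74 marks.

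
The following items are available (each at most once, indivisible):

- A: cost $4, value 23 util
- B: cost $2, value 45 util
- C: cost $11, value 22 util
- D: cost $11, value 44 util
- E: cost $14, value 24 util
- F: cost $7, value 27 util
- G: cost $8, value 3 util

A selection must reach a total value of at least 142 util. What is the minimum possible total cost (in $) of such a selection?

32

Subsets with value ≥ 142, sorted by total cost:
- A+B+D+F+G: cost 32, value 142
- A+B+C+D+F: cost 35, value 161
- A+B+D+E+F: cost 38, value 163
- A+B+C+D+E: cost 42, value 158
Minimum cost: 32 $.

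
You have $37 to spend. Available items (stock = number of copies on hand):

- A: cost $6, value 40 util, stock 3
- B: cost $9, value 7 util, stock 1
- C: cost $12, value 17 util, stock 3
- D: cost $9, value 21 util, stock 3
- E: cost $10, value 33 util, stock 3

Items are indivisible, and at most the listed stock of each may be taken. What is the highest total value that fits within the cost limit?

Best selections within cost 37 and stock limits:
- 3×A + 1×D + 1×E: cost 37, value 174
- 3×A + 2×D: cost 36, value 162
Best: 174 util.

174 util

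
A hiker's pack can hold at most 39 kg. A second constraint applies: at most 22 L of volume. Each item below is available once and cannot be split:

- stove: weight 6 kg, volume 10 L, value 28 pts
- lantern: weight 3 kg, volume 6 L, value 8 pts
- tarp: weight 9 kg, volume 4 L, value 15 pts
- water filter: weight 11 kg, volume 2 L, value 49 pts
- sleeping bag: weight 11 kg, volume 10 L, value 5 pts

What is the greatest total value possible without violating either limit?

Feasible sets respecting both limits:
- stove+lantern+tarp+water filter: weight 29, volume 22, value 100
- stove+tarp+water filter: weight 26, volume 16, value 92
- stove+lantern+water filter: weight 20, volume 18, value 85
- stove+water filter+sleeping bag: weight 28, volume 22, value 82
Best: 100 pts.

100 pts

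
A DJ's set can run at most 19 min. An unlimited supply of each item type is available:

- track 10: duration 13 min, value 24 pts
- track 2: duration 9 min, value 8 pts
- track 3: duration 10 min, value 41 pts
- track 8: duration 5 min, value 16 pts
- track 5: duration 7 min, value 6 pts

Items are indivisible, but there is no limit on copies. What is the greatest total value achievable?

57 pts

Best value-per-unit is track 3 at 41/10; filling with it alone gives 1×41 = 41.
Optimal mix: 1×track 3 + 1×track 8 → duration 15, value 57.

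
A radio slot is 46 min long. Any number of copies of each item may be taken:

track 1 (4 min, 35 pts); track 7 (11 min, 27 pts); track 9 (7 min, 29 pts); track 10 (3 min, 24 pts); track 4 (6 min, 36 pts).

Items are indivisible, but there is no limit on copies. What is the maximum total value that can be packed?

Best value-per-unit is track 1 at 35/4; filling with it alone gives 11×35 = 385.
Optimal mix: 10×track 1 + 2×track 10 → duration 46, value 398.

398 pts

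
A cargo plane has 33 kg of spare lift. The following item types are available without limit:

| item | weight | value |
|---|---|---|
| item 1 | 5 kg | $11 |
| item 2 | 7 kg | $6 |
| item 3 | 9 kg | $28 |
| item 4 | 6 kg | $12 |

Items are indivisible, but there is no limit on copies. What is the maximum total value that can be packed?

Best value-per-unit is item 3 at 28/9; filling with it alone gives 3×28 = 84.
Optimal mix: 3×item 3 + 1×item 4 → weight 33, value 96.

$96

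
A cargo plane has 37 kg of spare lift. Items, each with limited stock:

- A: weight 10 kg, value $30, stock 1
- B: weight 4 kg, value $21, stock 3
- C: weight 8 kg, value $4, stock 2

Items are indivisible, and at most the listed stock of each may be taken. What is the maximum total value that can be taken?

$97

Top feasible selections:
- 1×A + 3×B + 1×C: weight 30, value 97
- 1×A + 3×B: weight 22, value 93
- 1×A + 2×B + 2×C: weight 34, value 80
- 1×A + 2×B + 1×C: weight 26, value 76
Best: $97.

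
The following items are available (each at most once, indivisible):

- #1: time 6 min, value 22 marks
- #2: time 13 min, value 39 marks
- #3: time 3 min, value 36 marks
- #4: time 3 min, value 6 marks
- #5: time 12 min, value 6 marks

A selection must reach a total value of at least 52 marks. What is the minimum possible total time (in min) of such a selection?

Subsets with value ≥ 52, sorted by total time:
- #1+#3: time 9, value 58
- #1+#3+#4: time 12, value 64
Minimum time: 9 min.

9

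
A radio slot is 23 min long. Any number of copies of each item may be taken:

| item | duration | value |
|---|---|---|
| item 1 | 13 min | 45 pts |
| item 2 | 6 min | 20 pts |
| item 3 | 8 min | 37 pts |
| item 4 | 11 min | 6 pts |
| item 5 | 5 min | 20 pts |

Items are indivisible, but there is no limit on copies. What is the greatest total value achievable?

Best value-per-unit is item 3 at 37/8; filling with it alone gives 2×37 = 74.
Optimal mix: 1×item 3 + 3×item 5 → duration 23, value 97.

97 pts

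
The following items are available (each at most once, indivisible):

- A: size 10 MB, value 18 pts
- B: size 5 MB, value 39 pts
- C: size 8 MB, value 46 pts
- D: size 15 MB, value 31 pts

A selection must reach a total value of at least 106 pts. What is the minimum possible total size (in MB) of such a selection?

Subsets with value ≥ 106, sorted by total size:
- B+C+D: size 28, value 116
- A+B+C+D: size 38, value 134
Minimum size: 28 MB.

28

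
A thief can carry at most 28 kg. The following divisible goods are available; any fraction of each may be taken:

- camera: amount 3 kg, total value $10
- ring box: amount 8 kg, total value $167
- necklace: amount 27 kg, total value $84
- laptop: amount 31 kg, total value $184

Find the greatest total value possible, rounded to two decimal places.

Take in order of value per unit:
- ring box (167/8 per unit): all 8 → value 167, running total 167.00
- laptop (184/31 per unit): 20 of 31 → value 20×184/31 = 118.7097, running total 285.71
Total 285.71.

285.71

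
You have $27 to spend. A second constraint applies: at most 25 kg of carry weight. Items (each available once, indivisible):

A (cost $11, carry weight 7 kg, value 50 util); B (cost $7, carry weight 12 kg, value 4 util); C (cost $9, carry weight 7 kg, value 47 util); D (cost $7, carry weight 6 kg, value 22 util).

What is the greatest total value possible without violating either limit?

119 util

Feasible sets respecting both limits:
- A+C+D: cost 27, carry weight 20, value 119
- A+C: cost 20, carry weight 14, value 97
- A+B+D: cost 25, carry weight 25, value 76
- B+C+D: cost 23, carry weight 25, value 73
Best: 119 util.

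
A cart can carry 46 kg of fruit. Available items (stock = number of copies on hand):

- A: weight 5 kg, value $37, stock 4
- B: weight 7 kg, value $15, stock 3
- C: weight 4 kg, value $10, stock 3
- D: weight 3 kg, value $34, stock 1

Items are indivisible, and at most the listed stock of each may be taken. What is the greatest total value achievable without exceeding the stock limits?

$232

Best selections within weight 46 and stock limits:
- 4×A + 2×B + 2×C + 1×D: weight 45, value 232
- 4×A + 1×B + 3×C + 1×D: weight 42, value 227
- 4×A + 3×B + 1×D: weight 44, value 227
Best: $232.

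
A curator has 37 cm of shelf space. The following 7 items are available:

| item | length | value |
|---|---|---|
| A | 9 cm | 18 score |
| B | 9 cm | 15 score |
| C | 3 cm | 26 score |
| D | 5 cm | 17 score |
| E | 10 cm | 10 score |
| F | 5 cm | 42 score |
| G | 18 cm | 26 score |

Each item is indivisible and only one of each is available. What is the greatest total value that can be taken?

118 score

This is a 0/1 knapsack; check combinations near the capacity.
- A+B+C+D+F: length 9+9+3+5+5=31, value 18+15+26+17+42=118
- A+C+D+E+F: length 9+3+5+10+5=32, value 18+26+17+10+42=113
- A+C+F+G: length 9+3+5+18=35, value 18+26+42+26=112
- C+D+F+G: length 3+5+5+18=31, value 26+17+42+26=111
Best: 118 score.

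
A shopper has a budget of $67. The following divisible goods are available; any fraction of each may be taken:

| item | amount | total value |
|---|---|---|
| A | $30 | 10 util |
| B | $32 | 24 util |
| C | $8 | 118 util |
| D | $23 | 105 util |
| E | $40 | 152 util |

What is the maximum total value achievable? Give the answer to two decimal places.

Take in order of value per unit:
- C (118/8 per unit): all 8 → value 118, running total 118.00
- D (105/23 per unit): all 23 → value 105, running total 223.00
- E (152/40 per unit): 36 of 40 → value 36×152/40 = 136.8000, running total 359.80
Total 359.80.

359.80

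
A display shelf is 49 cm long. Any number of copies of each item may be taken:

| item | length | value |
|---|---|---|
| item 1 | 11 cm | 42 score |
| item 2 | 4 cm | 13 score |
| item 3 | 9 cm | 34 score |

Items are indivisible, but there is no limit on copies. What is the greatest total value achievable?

Best value-per-unit is item 1 at 42/11; filling with it alone gives 4×42 = 168.
Optimal mix: 2×item 1 + 3×item 3 → length 49, value 186.

186 score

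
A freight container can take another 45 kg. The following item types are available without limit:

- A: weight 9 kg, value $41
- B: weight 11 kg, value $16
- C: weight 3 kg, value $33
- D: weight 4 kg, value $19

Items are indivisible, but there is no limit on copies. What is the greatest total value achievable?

Best value-per-unit is C at 33/3, and filling with it alone uses weight 15×3=45. No mix of the others beats 15×33 = 495.

$495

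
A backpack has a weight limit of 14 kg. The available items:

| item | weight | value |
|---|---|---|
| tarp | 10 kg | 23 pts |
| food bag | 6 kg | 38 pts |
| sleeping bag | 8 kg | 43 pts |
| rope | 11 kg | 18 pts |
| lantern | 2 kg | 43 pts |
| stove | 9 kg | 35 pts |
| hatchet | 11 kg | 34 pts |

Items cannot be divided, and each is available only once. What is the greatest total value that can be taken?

Check high-value combinations within 14 kg:
- sleeping bag+lantern: weight 8+2=10, value 43+43=86
- food bag+lantern: weight 6+2=8, value 38+43=81
- food bag+sleeping bag: weight 6+8=14, value 38+43=81
- lantern+stove: weight 2+9=11, value 43+35=78
Best: 86 pts.

86 pts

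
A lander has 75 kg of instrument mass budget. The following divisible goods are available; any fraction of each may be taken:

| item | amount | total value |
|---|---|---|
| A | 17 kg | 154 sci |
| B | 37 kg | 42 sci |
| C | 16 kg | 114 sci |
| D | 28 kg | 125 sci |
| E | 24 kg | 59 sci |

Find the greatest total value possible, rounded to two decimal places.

Take in order of value per unit:
- A (154/17 per unit): all 17 → value 154, running total 154.00
- C (114/16 per unit): all 16 → value 114, running total 268.00
- D (125/28 per unit): all 28 → value 125, running total 393.00
- E (59/24 per unit): 14 of 24 → value 14×59/24 = 34.4167, running total 427.42
Total 427.42.

427.42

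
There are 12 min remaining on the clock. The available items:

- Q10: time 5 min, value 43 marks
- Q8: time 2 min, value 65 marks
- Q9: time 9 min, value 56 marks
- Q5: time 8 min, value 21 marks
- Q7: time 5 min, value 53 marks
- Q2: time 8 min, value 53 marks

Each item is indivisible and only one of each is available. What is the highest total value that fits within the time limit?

161 marks

Check high-value combinations within 12 min:
- Q10+Q8+Q7: time 5+2+5=12, value 43+65+53=161
- Q8+Q9: time 2+9=11, value 65+56=121
- Q8+Q7: time 2+5=7, value 65+53=118
- Q8+Q2: time 2+8=10, value 65+53=118
- Q10+Q8: time 5+2=7, value 43+65=108
Best: 161 marks.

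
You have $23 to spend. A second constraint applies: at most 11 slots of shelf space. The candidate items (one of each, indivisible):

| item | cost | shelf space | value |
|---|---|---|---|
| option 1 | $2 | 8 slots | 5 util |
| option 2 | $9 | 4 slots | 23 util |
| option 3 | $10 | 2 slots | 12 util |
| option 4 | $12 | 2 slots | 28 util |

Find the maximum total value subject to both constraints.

51 util

Feasible sets respecting both limits:
- option 2+option 4: cost 21, shelf space 6, value 51
- option 3+option 4: cost 22, shelf space 4, value 40
- option 2+option 3: cost 19, shelf space 6, value 35
Best: 51 util.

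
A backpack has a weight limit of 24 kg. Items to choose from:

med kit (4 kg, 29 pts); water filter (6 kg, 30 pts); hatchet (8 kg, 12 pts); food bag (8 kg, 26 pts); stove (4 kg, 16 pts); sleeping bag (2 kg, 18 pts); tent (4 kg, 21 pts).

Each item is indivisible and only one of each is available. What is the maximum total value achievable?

124 pts

Check high-value combinations within 24 kg:
- med kit+water filter+food bag+sleeping bag+tent: weight 4+6+8+2+4=24, value 29+30+26+18+21=124
- med kit+water filter+food bag+stove+sleeping bag: weight 4+6+8+4+2=24, value 29+30+26+16+18=119
- med kit+water filter+stove+sleeping bag+tent: weight 4+6+4+2+4=20, value 29+30+16+18+21=114
- water filter+food bag+stove+sleeping bag+tent: weight 6+8+4+2+4=24, value 30+26+16+18+21=111
Best: 124 pts.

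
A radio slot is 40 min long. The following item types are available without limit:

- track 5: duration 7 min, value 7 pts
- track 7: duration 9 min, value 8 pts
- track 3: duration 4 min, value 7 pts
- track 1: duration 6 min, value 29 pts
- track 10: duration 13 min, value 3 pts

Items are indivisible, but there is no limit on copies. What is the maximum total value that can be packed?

Best value-per-unit is track 1 at 29/6; filling with it alone gives 6×29 = 174.
Optimal mix: 1×track 3 + 6×track 1 → duration 40, value 181.

181 pts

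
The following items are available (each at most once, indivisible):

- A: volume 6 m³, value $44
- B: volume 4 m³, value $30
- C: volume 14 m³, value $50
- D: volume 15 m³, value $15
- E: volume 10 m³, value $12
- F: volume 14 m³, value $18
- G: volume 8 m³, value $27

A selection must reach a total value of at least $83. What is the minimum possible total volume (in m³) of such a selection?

Subsets with value ≥ 83, sorted by total volume:
- A+B+G: volume 18, value 101
- A+C: volume 20, value 94
Minimum volume: 18 m³.

18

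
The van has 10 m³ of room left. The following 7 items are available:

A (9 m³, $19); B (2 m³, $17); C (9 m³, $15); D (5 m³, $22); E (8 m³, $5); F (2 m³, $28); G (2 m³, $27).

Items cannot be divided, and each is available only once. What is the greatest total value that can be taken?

$77

Check high-value combinations within 10 m³:
- D+F+G: volume 5+2+2=9, value 22+28+27=77
- B+F+G: volume 2+2+2=6, value 17+28+27=72
- B+D+F: volume 2+5+2=9, value 17+22+28=67
Best: $77.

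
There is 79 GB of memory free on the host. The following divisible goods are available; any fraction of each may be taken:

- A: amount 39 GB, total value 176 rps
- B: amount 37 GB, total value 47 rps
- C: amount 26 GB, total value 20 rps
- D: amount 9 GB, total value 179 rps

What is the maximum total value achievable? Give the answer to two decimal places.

Take in order of value per unit:
- D (179/9 per unit): all 9 → value 179, running total 179.00
- A (176/39 per unit): all 39 → value 176, running total 355.00
- B (47/37 per unit): 31 of 37 → value 31×47/37 = 39.3784, running total 394.38
Total 394.38.

394.38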